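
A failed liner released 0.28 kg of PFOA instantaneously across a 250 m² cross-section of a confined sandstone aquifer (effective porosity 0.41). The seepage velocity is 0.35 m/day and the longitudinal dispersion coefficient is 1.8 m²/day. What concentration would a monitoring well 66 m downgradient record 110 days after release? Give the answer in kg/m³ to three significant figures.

For an instantaneous plane source, C(x,t) = M/(n_e·A·√(4πDt)) · exp(−(x−vt)²/(4Dt)), with n_e·A the pore (flow) area.
Plume center vt = 0.35 × 110 = 38.5 m, so the well at 66 m is 27.5 m downgradient of the peak.
√(4πDt) = 49.88 m, giving peak height M/(n_e·A·√(4πDt)) = 0.28/(0.41 × 250 × 49.88) = 5.477e-05 kg/m³.
(x−vt)²/(4Dt) = (27.5)²/(4 × 1.8 × 110) = 0.9549; exp(−0.9549) = 0.3849.
C = 5.477e-05 × 0.3849 = 2.11e-05 kg/m³.

2.11e-05 kg/m³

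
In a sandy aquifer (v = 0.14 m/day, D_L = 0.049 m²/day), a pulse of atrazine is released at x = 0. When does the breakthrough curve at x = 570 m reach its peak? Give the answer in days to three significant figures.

4070 days

For the 1D instantaneous-source solution, setting ∂C/∂t = 0 at fixed x gives v²t² + 2Dt − x² = 0, so t = (√(D² + v²x²) − D)/v².
√(D² + v²x²) = √(0.049² + 0.14² × 570²) = 79.80; v² = 0.0196.
t = (79.80 − 0.049)/0.0196 = 4070 days (vs. the pure-advection estimate x/v = 4070 d).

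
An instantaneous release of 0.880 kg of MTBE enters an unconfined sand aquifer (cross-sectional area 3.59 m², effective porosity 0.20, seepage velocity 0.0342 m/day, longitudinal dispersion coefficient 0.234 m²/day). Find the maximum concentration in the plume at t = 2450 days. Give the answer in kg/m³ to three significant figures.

0.0144 kg/m³

The peak of an instantaneous 1D plume sits at x = vt; there the Gaussian factor is 1 and C_max = M/(n_e·A·√(4πDt)), where n_e·A is the pore area the mass is dissolved in.
√(4πDt) = √(4π × 0.234 × 2450) = 84.88 m, so C_max = 0.880/(0.20 × 3.59 × 84.88) = 0.0144 kg/m³.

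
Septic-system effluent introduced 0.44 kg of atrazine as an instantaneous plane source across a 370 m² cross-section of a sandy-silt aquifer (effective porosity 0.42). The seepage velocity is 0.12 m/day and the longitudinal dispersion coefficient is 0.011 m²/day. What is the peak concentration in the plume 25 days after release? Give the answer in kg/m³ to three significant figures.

0.00152 kg/m³

The peak of an instantaneous 1D plume sits at x = vt; there the Gaussian factor is 1 and C_max = M/(n_e·A·√(4πDt)), where n_e·A is the pore area the mass is dissolved in.
√(4πDt) = √(4π × 0.011 × 25) = 1.859 m, so C_max = 0.44/(0.42 × 370 × 1.859) = 0.00152 kg/m³.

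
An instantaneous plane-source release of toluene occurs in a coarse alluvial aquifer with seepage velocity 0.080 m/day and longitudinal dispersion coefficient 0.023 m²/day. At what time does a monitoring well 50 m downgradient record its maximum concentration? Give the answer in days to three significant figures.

For the 1D instantaneous-source solution, setting ∂C/∂t = 0 at fixed x gives v²t² + 2Dt − x² = 0, so t = (√(D² + v²x²) − D)/v².
√(D² + v²x²) = √(0.023² + 0.080² × 50²) = 4.000; v² = 0.0064.
t = (4.000 − 0.023)/0.0064 = 621 days (vs. the pure-advection estimate x/v = 625 d).

621 days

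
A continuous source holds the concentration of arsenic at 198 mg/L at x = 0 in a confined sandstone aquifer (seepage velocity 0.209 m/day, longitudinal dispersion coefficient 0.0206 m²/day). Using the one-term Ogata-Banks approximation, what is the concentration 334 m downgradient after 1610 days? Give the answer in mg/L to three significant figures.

For a continuous step input, C/C₀ ≈ ½·erfc((x−vt)/(2√(Dt))).
vt = 0.209 × 1610 = 336.49 m and 2√(Dt) = 2√(0.0206 × 1610) = 11.52 m.
Argument (x−vt)/(2√(Dt)) = (334 − 336.49)/11.52 = -0.2161; ½·erfc(-0.2161) = 0.6200.
C = 198 × 0.6200 = 123 mg/L.

123 mg/L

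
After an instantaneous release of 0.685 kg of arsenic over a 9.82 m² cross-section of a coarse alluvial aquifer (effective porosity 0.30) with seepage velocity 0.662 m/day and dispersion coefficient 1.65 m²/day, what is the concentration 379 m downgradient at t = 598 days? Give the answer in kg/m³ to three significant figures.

0.00194 kg/m³

For an instantaneous plane source, C(x,t) = M/(n_e·A·√(4πDt)) · exp(−(x−vt)²/(4Dt)), with n_e·A the pore (flow) area.
Plume center vt = 0.662 × 598 = 395.876 m, so the well at 379 m is 16.876 m upgradient of the peak.
√(4πDt) = 111.4 m, giving peak height M/(n_e·A·√(4πDt)) = 0.685/(0.30 × 9.82 × 111.4) = 0.002087 kg/m³.
(x−vt)²/(4Dt) = (-16.876)²/(4 × 1.65 × 598) = 0.07216; exp(−0.07216) = 0.9304.
C = 0.002087 × 0.9304 = 0.00194 kg/m³.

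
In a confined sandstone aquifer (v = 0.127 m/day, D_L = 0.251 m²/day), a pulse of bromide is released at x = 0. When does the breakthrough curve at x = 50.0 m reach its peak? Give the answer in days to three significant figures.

For the 1D instantaneous-source solution, setting ∂C/∂t = 0 at fixed x gives v²t² + 2Dt − x² = 0, so t = (√(D² + v²x²) − D)/v².
√(D² + v²x²) = √(0.251² + 0.127² × 50.0²) = 6.355; v² = 0.016129.
t = (6.355 − 0.251)/0.016129 = 378 days (vs. the pure-advection estimate x/v = 394 d).

378 days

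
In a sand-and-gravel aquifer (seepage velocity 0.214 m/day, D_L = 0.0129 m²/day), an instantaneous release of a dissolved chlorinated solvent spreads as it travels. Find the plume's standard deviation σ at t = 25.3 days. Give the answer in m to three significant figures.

Dispersive spreading gives a Gaussian with σ² = 2Dt; advection only shifts the center.
σ = √(2 × 0.0129 × 25.3) = 0.808 m.

0.808 m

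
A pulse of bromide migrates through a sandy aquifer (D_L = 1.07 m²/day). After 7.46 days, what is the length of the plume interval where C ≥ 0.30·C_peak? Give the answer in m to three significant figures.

12.4 m

The plume is Gaussian with σ = √(2Dt) = √(2 × 1.07 × 7.46) = 3.996 m.
C/C_peak = exp(−Δx²/(2σ²)) = 0.30 ⇒ Δx = σ·√(−2 ln 0.30) = 3.996 × 1.552 = 6.202 m.
Width = 2Δx = 12.4 m.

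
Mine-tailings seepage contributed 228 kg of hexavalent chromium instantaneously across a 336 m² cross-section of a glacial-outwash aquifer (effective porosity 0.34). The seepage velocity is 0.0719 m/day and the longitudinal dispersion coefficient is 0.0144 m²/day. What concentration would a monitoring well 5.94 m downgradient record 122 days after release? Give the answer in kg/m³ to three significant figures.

0.136 kg/m³

For an instantaneous plane source, C(x,t) = M/(n_e·A·√(4πDt)) · exp(−(x−vt)²/(4Dt)), with n_e·A the pore (flow) area.
Plume center vt = 0.0719 × 122 = 8.7718 m, so the well at 5.94 m is 2.8318 m upgradient of the peak.
√(4πDt) = 4.699 m, giving peak height M/(n_e·A·√(4πDt)) = 228/(0.34 × 336 × 4.699) = 0.4247 kg/m³.
(x−vt)²/(4Dt) = (-2.8318)²/(4 × 0.0144 × 122) = 1.141; exp(−1.141) = 0.3195.
C = 0.4247 × 0.3195 = 0.136 kg/m³.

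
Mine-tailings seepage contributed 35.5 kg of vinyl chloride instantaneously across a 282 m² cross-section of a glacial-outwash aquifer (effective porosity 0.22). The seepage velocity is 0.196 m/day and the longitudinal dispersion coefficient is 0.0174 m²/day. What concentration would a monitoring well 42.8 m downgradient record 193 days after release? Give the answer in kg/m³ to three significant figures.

For an instantaneous plane source, C(x,t) = M/(n_e·A·√(4πDt)) · exp(−(x−vt)²/(4Dt)), with n_e·A the pore (flow) area.
Plume center vt = 0.196 × 193 = 37.828 m, so the well at 42.8 m is 4.972 m downgradient of the peak.
√(4πDt) = 6.496 m, giving peak height M/(n_e·A·√(4πDt)) = 35.5/(0.22 × 282 × 6.496) = 0.08809 kg/m³.
(x−vt)²/(4Dt) = (4.972)²/(4 × 0.0174 × 193) = 1.840; exp(−1.840) = 0.1588.
C = 0.08809 × 0.1588 = 0.0140 kg/m³.

0.0140 kg/m³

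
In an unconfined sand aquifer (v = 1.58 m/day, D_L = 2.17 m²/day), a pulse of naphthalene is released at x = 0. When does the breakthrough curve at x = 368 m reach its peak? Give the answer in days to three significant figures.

232 days

For the 1D instantaneous-source solution, setting ∂C/∂t = 0 at fixed x gives v²t² + 2Dt − x² = 0, so t = (√(D² + v²x²) − D)/v².
√(D² + v²x²) = √(2.17² + 1.58² × 368²) = 581.4; v² = 2.4964.
t = (581.4 − 2.17)/2.4964 = 232 days (vs. the pure-advection estimate x/v = 233 d).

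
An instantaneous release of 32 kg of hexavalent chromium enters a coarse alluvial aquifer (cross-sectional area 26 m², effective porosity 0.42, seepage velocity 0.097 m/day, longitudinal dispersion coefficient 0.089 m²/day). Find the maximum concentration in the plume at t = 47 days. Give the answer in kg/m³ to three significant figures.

0.404 kg/m³

The peak of an instantaneous 1D plume sits at x = vt; there the Gaussian factor is 1 and C_max = M/(n_e·A·√(4πDt)), where n_e·A is the pore area the mass is dissolved in.
√(4πDt) = √(4π × 0.089 × 47) = 7.250 m, so C_max = 32/(0.42 × 26 × 7.250) = 0.404 kg/m³.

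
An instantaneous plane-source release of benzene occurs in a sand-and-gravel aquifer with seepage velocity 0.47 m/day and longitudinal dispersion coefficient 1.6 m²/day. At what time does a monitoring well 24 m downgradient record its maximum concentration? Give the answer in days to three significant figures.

For the 1D instantaneous-source solution, setting ∂C/∂t = 0 at fixed x gives v²t² + 2Dt − x² = 0, so t = (√(D² + v²x²) − D)/v².
√(D² + v²x²) = √(1.6² + 0.47² × 24²) = 11.39; v² = 0.2209.
t = (11.39 − 1.6)/0.2209 = 44.3 days (vs. the pure-advection estimate x/v = 51.1 d).

44.3 days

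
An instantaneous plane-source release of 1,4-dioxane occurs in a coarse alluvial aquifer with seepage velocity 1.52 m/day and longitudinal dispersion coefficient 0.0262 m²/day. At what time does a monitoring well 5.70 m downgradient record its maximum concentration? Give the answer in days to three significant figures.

3.74 days

For the 1D instantaneous-source solution, setting ∂C/∂t = 0 at fixed x gives v²t² + 2Dt − x² = 0, so t = (√(D² + v²x²) − D)/v².
√(D² + v²x²) = √(0.0262² + 1.52² × 5.70²) = 8.664; v² = 2.3104.
t = (8.664 − 0.0262)/2.3104 = 3.74 days (vs. the pure-advection estimate x/v = 3.75 d).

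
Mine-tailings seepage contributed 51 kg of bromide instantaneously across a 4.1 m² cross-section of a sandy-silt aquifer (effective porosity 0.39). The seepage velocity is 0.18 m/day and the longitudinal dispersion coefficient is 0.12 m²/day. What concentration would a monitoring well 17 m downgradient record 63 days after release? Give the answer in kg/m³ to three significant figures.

For an instantaneous plane source, C(x,t) = M/(n_e·A·√(4πDt)) · exp(−(x−vt)²/(4Dt)), with n_e·A the pore (flow) area.
Plume center vt = 0.18 × 63 = 11.34 m, so the well at 17 m is 5.66 m downgradient of the peak.
√(4πDt) = 9.747 m, giving peak height M/(n_e·A·√(4πDt)) = 51/(0.39 × 4.1 × 9.747) = 3.272 kg/m³.
(x−vt)²/(4Dt) = (5.66)²/(4 × 0.12 × 63) = 1.059; exp(−1.059) = 0.3468.
C = 3.272 × 0.3468 = 1.13 kg/m³.

1.13 kg/m³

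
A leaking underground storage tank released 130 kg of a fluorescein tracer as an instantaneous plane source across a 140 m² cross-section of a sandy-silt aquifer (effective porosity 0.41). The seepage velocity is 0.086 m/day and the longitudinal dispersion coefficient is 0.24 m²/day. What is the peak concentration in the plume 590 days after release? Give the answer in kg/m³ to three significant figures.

The peak of an instantaneous 1D plume sits at x = vt; there the Gaussian factor is 1 and C_max = M/(n_e·A·√(4πDt)), where n_e·A is the pore area the mass is dissolved in.
√(4πDt) = √(4π × 0.24 × 590) = 42.18 m, so C_max = 130/(0.41 × 140 × 42.18) = 0.0537 kg/m³.

0.0537 kg/m³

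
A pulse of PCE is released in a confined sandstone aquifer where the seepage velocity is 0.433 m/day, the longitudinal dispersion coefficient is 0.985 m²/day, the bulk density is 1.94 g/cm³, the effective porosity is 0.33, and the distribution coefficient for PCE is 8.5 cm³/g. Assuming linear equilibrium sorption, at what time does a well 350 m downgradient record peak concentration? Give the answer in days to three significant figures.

Retardation factor R = 1 + ρ_b·K_d/n = 1 + 1.94 × 8.5/0.33 = 50.97.
Sorption retards both mechanisms: v_R = v/R = 0.008495 m/day, D_R = D/R = 0.01933 m²/day.
Peak time from v_R²t² + 2D_R t − x² = 0: t = (√(D_R² + v_R²x²) − D_R)/v_R².
√(D_R² + v_R²x²) = √(0.01933² + 0.008495² × 350²) = 2.973; v_R² = 7.217e-05.
t = (2.973 − 0.01933)/7.217e-05 = 40900 days.

40900 days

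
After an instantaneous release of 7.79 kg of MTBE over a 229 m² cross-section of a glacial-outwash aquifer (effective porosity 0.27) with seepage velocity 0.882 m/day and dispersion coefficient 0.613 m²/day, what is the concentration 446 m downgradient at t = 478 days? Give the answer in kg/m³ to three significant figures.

For an instantaneous plane source, C(x,t) = M/(n_e·A·√(4πDt)) · exp(−(x−vt)²/(4Dt)), with n_e·A the pore (flow) area.
Plume center vt = 0.882 × 478 = 421.596 m, so the well at 446 m is 24.404 m downgradient of the peak.
√(4πDt) = 60.68 m, giving peak height M/(n_e·A·√(4πDt)) = 7.79/(0.27 × 229 × 60.68) = 0.002076 kg/m³.
(x−vt)²/(4Dt) = (24.404)²/(4 × 0.613 × 478) = 0.5081; exp(−0.5081) = 0.6016.
C = 0.002076 × 0.6016 = 0.00125 kg/m³.

0.00125 kg/m³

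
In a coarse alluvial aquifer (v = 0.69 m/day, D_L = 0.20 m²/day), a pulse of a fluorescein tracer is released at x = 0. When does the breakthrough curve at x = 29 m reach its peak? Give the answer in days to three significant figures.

For the 1D instantaneous-source solution, setting ∂C/∂t = 0 at fixed x gives v²t² + 2Dt − x² = 0, so t = (√(D² + v²x²) − D)/v².
√(D² + v²x²) = √(0.20² + 0.69² × 29²) = 20.01; v² = 0.4761.
t = (20.01 − 0.20)/0.4761 = 41.6 days (vs. the pure-advection estimate x/v = 42.0 d).

41.6 days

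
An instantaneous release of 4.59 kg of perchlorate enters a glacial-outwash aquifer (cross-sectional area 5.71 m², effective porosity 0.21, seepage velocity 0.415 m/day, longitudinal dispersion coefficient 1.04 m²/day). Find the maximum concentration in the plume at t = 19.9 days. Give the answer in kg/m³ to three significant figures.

0.237 kg/m³

The peak of an instantaneous 1D plume sits at x = vt; there the Gaussian factor is 1 and C_max = M/(n_e·A·√(4πDt)), where n_e·A is the pore area the mass is dissolved in.
√(4πDt) = √(4π × 1.04 × 19.9) = 16.13 m, so C_max = 4.59/(0.21 × 5.71 × 16.13) = 0.237 kg/m³.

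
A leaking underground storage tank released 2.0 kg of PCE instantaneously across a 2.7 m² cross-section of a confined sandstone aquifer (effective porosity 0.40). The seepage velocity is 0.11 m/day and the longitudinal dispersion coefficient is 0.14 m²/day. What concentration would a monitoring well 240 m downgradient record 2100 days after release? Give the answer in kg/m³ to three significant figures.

0.0284 kg/m³

For an instantaneous plane source, C(x,t) = M/(n_e·A·√(4πDt)) · exp(−(x−vt)²/(4Dt)), with n_e·A the pore (flow) area.
Plume center vt = 0.11 × 2100 = 231 m, so the well at 240 m is 9 m downgradient of the peak.
√(4πDt) = 60.78 m, giving peak height M/(n_e·A·√(4πDt)) = 2.0/(0.40 × 2.7 × 60.78) = 0.03047 kg/m³.
(x−vt)²/(4Dt) = (9)²/(4 × 0.14 × 2100) = 0.06888; exp(−0.06888) = 0.9334.
C = 0.03047 × 0.9334 = 0.0284 kg/m³.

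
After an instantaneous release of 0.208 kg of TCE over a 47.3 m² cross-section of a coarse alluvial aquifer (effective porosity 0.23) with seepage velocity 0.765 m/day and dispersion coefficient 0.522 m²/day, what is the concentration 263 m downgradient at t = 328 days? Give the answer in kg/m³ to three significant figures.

0.000333 kg/m³

For an instantaneous plane source, C(x,t) = M/(n_e·A·√(4πDt)) · exp(−(x−vt)²/(4Dt)), with n_e·A the pore (flow) area.
Plume center vt = 0.765 × 328 = 250.92 m, so the well at 263 m is 12.08 m downgradient of the peak.
√(4πDt) = 46.38 m, giving peak height M/(n_e·A·√(4πDt)) = 0.208/(0.23 × 47.3 × 46.38) = 0.0004122 kg/m³.
(x−vt)²/(4Dt) = (12.08)²/(4 × 0.522 × 328) = 0.2131; exp(−0.2131) = 0.8081.
C = 0.0004122 × 0.8081 = 0.000333 kg/m³.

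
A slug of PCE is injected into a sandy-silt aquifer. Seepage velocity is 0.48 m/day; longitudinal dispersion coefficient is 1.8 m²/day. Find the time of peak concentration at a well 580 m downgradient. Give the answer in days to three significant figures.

For the 1D instantaneous-source solution, setting ∂C/∂t = 0 at fixed x gives v²t² + 2Dt − x² = 0, so t = (√(D² + v²x²) − D)/v².
√(D² + v²x²) = √(1.8² + 0.48² × 580²) = 278.4; v² = 0.2304.
t = (278.4 − 1.8)/0.2304 = 1200 days (vs. the pure-advection estimate x/v = 1210 d).

1200 days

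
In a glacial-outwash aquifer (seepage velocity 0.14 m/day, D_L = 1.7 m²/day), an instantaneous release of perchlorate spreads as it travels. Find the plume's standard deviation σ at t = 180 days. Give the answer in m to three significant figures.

24.7 m

Dispersive spreading gives a Gaussian with σ² = 2Dt; advection only shifts the center.
σ = √(2 × 1.7 × 180) = 24.7 m.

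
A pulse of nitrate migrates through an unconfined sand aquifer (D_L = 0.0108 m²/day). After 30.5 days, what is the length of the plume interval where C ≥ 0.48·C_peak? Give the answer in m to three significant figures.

The plume is Gaussian with σ = √(2Dt) = √(2 × 0.0108 × 30.5) = 0.8117 m.
C/C_peak = exp(−Δx²/(2σ²)) = 0.48 ⇒ Δx = σ·√(−2 ln 0.48) = 0.8117 × 1.212 = 0.9838 m.
Width = 2Δx = 1.97 m.

1.97 m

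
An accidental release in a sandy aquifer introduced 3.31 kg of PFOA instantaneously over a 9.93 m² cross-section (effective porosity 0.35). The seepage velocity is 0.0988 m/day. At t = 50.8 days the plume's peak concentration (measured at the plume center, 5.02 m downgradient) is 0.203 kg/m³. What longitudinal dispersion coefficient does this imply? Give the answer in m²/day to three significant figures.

At the plume center C_max = M/(n_e·A·√(4πDt)), so D = M²/(4πt·(n_e·A·C_max)²).
n_e·A·C_max = 0.35 × 9.93 × 0.203 = 0.7055 kg/m.
D = 3.31²/(4π × 50.8 × 0.7055²) = 0.0345 m²/day.

0.0345 m²/day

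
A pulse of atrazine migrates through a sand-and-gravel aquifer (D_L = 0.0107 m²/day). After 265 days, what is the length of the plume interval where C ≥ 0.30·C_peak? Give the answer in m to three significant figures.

7.39 m

The plume is Gaussian with σ = √(2Dt) = √(2 × 0.0107 × 265) = 2.381 m.
C/C_peak = exp(−Δx²/(2σ²)) = 0.30 ⇒ Δx = σ·√(−2 ln 0.30) = 2.381 × 1.552 = 3.695 m.
Width = 2Δx = 7.39 m.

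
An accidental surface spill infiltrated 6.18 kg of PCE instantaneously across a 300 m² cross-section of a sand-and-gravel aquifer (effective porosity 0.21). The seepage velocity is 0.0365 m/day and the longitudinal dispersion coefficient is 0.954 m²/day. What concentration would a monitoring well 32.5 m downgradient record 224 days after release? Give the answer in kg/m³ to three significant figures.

For an instantaneous plane source, C(x,t) = M/(n_e·A·√(4πDt)) · exp(−(x−vt)²/(4Dt)), with n_e·A the pore (flow) area.
Plume center vt = 0.0365 × 224 = 8.176 m, so the well at 32.5 m is 24.324 m downgradient of the peak.
√(4πDt) = 51.82 m, giving peak height M/(n_e·A·√(4πDt)) = 6.18/(0.21 × 300 × 51.82) = 0.001893 kg/m³.
(x−vt)²/(4Dt) = (24.324)²/(4 × 0.954 × 224) = 0.6922; exp(−0.6922) = 0.5005.
C = 0.001893 × 0.5005 = 0.000947 kg/m³.

0.000947 kg/m³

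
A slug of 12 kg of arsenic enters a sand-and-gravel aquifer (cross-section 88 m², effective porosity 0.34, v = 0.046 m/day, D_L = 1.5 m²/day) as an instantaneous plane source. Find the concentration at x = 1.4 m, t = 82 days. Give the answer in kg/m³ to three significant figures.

0.0101 kg/m³

For an instantaneous plane source, C(x,t) = M/(n_e·A·√(4πDt)) · exp(−(x−vt)²/(4Dt)), with n_e·A the pore (flow) area.
Plume center vt = 0.046 × 82 = 3.772 m, so the well at 1.4 m is 2.372 m upgradient of the peak.
√(4πDt) = 39.31 m, giving peak height M/(n_e·A·√(4πDt)) = 12/(0.34 × 88 × 39.31) = 0.01020 kg/m³.
(x−vt)²/(4Dt) = (-2.372)²/(4 × 1.5 × 82) = 0.01144; exp(−0.01144) = 0.9886.
C = 0.01020 × 0.9886 = 0.0101 kg/m³.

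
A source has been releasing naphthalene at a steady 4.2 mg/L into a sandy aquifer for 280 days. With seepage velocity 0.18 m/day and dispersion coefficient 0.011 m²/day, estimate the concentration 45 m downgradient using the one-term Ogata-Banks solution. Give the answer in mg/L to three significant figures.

4.14 mg/L

For a continuous step input, C/C₀ ≈ ½·erfc((x−vt)/(2√(Dt))).
vt = 0.18 × 280 = 50.4 m and 2√(Dt) = 2√(0.011 × 280) = 3.510 m.
Argument (x−vt)/(2√(Dt)) = (45 − 50.4)/3.510 = -1.538; ½·erfc(-1.538) = 0.9852.
C = 4.2 × 0.9852 = 4.14 mg/L.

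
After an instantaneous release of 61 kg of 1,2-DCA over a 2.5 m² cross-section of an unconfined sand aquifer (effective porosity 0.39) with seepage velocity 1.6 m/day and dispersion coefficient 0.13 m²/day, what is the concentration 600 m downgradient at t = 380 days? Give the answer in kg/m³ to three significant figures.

1.82 kg/m³

For an instantaneous plane source, C(x,t) = M/(n_e·A·√(4πDt)) · exp(−(x−vt)²/(4Dt)), with n_e·A the pore (flow) area.
Plume center vt = 1.6 × 380 = 608 m, so the well at 600 m is 8 m upgradient of the peak.
√(4πDt) = 24.92 m, giving peak height M/(n_e·A·√(4πDt)) = 61/(0.39 × 2.5 × 24.92) = 2.511 kg/m³.
(x−vt)²/(4Dt) = (-8)²/(4 × 0.13 × 380) = 0.3239; exp(−0.3239) = 0.7233.
C = 2.511 × 0.7233 = 1.82 kg/m³.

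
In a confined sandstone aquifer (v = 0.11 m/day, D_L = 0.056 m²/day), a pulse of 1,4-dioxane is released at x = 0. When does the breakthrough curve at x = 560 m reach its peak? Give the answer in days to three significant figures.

5090 days

For the 1D instantaneous-source solution, setting ∂C/∂t = 0 at fixed x gives v²t² + 2Dt − x² = 0, so t = (√(D² + v²x²) − D)/v².
√(D² + v²x²) = √(0.056² + 0.11² × 560²) = 61.60; v² = 0.0121.
t = (61.60 − 0.056)/0.0121 = 5090 days (vs. the pure-advection estimate x/v = 5090 d).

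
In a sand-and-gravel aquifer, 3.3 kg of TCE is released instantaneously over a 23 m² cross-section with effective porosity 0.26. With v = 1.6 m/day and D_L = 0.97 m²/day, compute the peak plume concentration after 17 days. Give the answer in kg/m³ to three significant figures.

The peak of an instantaneous 1D plume sits at x = vt; there the Gaussian factor is 1 and C_max = M/(n_e·A·√(4πDt)), where n_e·A is the pore area the mass is dissolved in.
√(4πDt) = √(4π × 0.97 × 17) = 14.40 m, so C_max = 3.3/(0.26 × 23 × 14.40) = 0.0383 kg/m³.

0.0383 kg/m³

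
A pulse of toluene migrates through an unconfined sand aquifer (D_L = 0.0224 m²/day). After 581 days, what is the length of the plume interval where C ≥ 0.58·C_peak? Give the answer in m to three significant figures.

The plume is Gaussian with σ = √(2Dt) = √(2 × 0.0224 × 581) = 5.102 m.
C/C_peak = exp(−Δx²/(2σ²)) = 0.58 ⇒ Δx = σ·√(−2 ln 0.58) = 5.102 × 1.044 = 5.326 m.
Width = 2Δx = 10.7 m.

10.7 m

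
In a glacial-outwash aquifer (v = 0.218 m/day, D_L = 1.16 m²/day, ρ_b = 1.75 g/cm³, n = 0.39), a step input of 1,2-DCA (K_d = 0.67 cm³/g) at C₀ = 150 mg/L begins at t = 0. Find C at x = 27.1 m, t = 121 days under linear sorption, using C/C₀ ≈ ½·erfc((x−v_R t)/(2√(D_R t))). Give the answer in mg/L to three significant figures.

Retardation factor R = 1 + ρ_b·K_d/n = 1 + 1.75 × 0.67/0.39 = 4.006.
Sorption retards both mechanisms: v_R = v/R = 0.05442 m/day, D_R = D/R = 0.2896 m²/day.
v_R·t = 0.05442 × 121 = 6.58482 m; 2√(D_R t) = 11.84 m; argument = (27.1 − 6.58482)/11.84 = 1.733.
C = C₀ × ½·erfc(1.733) = 150 × 0.007126 = 1.07 mg/L.

1.07 mg/L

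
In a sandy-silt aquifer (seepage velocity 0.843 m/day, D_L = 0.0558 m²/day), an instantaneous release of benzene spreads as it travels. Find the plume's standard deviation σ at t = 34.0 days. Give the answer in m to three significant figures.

1.95 m

Dispersive spreading gives a Gaussian with σ² = 2Dt; advection only shifts the center.
σ = √(2 × 0.0558 × 34.0) = 1.95 m.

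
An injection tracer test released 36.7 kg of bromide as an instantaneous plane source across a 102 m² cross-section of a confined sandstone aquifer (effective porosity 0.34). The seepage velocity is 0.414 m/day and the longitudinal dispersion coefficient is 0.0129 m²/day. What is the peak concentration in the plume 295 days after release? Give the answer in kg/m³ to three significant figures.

The peak of an instantaneous 1D plume sits at x = vt; there the Gaussian factor is 1 and C_max = M/(n_e·A·√(4πDt)), where n_e·A is the pore area the mass is dissolved in.
√(4πDt) = √(4π × 0.0129 × 295) = 6.915 m, so C_max = 36.7/(0.34 × 102 × 6.915) = 0.153 kg/m³.

0.153 kg/m³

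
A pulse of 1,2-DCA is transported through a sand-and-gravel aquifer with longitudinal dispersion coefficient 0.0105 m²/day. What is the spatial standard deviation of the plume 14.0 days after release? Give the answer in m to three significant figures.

0.542 m

Dispersive spreading gives a Gaussian with σ² = 2Dt; advection only shifts the center.
σ = √(2 × 0.0105 × 14.0) = 0.542 m.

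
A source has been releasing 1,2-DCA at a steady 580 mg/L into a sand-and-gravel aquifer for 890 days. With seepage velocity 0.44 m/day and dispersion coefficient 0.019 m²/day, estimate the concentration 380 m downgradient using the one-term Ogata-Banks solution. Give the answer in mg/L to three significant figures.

567 mg/L

For a continuous step input, C/C₀ ≈ ½·erfc((x−vt)/(2√(Dt))).
vt = 0.44 × 890 = 391.6 m and 2√(Dt) = 2√(0.019 × 890) = 8.224 m.
Argument (x−vt)/(2√(Dt)) = (380 − 391.6)/8.224 = -1.411; ½·erfc(-1.411) = 0.9770.
C = 580 × 0.9770 = 567 mg/L.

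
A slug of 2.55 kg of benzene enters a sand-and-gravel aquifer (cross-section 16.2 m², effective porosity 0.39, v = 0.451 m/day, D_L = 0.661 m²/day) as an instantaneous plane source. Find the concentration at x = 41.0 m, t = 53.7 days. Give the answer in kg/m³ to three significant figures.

For an instantaneous plane source, C(x,t) = M/(n_e·A·√(4πDt)) · exp(−(x−vt)²/(4Dt)), with n_e·A the pore (flow) area.
Plume center vt = 0.451 × 53.7 = 24.2187 m, so the well at 41.0 m is 16.7813 m downgradient of the peak.
√(4πDt) = 21.12 m, giving peak height M/(n_e·A·√(4πDt)) = 2.55/(0.39 × 16.2 × 21.12) = 0.01911 kg/m³.
(x−vt)²/(4Dt) = (16.7813)²/(4 × 0.661 × 53.7) = 1.983; exp(−1.983) = 0.1377.
C = 0.01911 × 0.1377 = 0.00263 kg/m³.

0.00263 kg/m³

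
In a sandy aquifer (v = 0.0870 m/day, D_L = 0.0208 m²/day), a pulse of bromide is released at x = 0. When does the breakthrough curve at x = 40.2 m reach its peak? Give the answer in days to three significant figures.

For the 1D instantaneous-source solution, setting ∂C/∂t = 0 at fixed x gives v²t² + 2Dt − x² = 0, so t = (√(D² + v²x²) − D)/v².
√(D² + v²x²) = √(0.0208² + 0.0870² × 40.2²) = 3.497; v² = 0.007569.
t = (3.497 − 0.0208)/0.007569 = 459 days (vs. the pure-advection estimate x/v = 462 d).

459 days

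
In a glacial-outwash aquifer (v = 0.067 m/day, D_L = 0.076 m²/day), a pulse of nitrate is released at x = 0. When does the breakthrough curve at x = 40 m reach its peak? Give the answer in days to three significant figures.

For the 1D instantaneous-source solution, setting ∂C/∂t = 0 at fixed x gives v²t² + 2Dt − x² = 0, so t = (√(D² + v²x²) − D)/v².
√(D² + v²x²) = √(0.076² + 0.067² × 40²) = 2.681; v² = 0.004489.
t = (2.681 − 0.076)/0.004489 = 580 days (vs. the pure-advection estimate x/v = 597 d).

580 days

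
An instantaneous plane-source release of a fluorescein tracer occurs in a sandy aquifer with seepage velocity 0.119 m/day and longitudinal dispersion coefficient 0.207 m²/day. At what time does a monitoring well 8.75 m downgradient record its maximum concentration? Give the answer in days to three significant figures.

60.4 days

For the 1D instantaneous-source solution, setting ∂C/∂t = 0 at fixed x gives v²t² + 2Dt − x² = 0, so t = (√(D² + v²x²) − D)/v².
√(D² + v²x²) = √(0.207² + 0.119² × 8.75²) = 1.062; v² = 0.014161.
t = (1.062 − 0.207)/0.014161 = 60.4 days (vs. the pure-advection estimate x/v = 73.5 d).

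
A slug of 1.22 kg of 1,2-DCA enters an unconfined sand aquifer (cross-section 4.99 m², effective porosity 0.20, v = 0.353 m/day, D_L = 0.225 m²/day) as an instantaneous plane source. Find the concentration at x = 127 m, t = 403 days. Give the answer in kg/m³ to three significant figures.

For an instantaneous plane source, C(x,t) = M/(n_e·A·√(4πDt)) · exp(−(x−vt)²/(4Dt)), with n_e·A the pore (flow) area.
Plume center vt = 0.353 × 403 = 142.259 m, so the well at 127 m is 15.259 m upgradient of the peak.
√(4πDt) = 33.76 m, giving peak height M/(n_e·A·√(4πDt)) = 1.22/(0.20 × 4.99 × 33.76) = 0.03621 kg/m³.
(x−vt)²/(4Dt) = (-15.259)²/(4 × 0.225 × 403) = 0.6420; exp(−0.6420) = 0.5262.
C = 0.03621 × 0.5262 = 0.0191 kg/m³.

0.0191 kg/m³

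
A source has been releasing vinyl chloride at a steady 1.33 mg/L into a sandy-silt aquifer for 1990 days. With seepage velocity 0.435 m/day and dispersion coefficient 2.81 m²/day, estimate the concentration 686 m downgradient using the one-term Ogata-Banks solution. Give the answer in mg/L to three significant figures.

1.27 mg/L

For a continuous step input, C/C₀ ≈ ½·erfc((x−vt)/(2√(Dt))).
vt = 0.435 × 1990 = 865.65 m and 2√(Dt) = 2√(2.81 × 1990) = 149.6 m.
Argument (x−vt)/(2√(Dt)) = (686 − 865.65)/149.6 = -1.201; ½·erfc(-1.201) = 0.9553.
C = 1.33 × 0.9553 = 1.27 mg/L.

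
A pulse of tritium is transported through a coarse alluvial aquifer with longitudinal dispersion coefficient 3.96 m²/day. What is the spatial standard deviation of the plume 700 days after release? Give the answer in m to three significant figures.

Dispersive spreading gives a Gaussian with σ² = 2Dt; advection only shifts the center.
σ = √(2 × 3.96 × 700) = 74.5 m.

74.5 m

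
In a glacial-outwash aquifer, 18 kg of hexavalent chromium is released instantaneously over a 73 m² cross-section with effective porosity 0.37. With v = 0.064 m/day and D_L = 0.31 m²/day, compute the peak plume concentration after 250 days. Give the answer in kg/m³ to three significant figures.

0.0214 kg/m³

The peak of an instantaneous 1D plume sits at x = vt; there the Gaussian factor is 1 and C_max = M/(n_e·A·√(4πDt)), where n_e·A is the pore area the mass is dissolved in.
√(4πDt) = √(4π × 0.31 × 250) = 31.21 m, so C_max = 18/(0.37 × 73 × 31.21) = 0.0214 kg/m³.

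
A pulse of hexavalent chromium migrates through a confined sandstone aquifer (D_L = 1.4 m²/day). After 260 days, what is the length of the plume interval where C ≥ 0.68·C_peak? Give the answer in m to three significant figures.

The plume is Gaussian with σ = √(2Dt) = √(2 × 1.4 × 260) = 26.98 m.
C/C_peak = exp(−Δx²/(2σ²)) = 0.68 ⇒ Δx = σ·√(−2 ln 0.68) = 26.98 × 0.8783 = 23.70 m.
Width = 2Δx = 47.4 m.

47.4 m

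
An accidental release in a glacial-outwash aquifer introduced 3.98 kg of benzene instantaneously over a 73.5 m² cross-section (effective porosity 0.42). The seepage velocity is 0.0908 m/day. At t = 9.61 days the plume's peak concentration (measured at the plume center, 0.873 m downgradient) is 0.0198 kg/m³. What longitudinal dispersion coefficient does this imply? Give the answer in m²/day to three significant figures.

0.351 m²/day

At the plume center C_max = M/(n_e·A·√(4πDt)), so D = M²/(4πt·(n_e·A·C_max)²).
n_e·A·C_max = 0.42 × 73.5 × 0.0198 = 0.6112 kg/m.
D = 3.98²/(4π × 9.61 × 0.6112²) = 0.351 m²/day.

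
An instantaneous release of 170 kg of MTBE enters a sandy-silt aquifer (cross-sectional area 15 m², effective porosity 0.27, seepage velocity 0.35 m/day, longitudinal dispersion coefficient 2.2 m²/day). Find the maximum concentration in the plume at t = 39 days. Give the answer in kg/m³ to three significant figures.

1.28 kg/m³

The peak of an instantaneous 1D plume sits at x = vt; there the Gaussian factor is 1 and C_max = M/(n_e·A·√(4πDt)), where n_e·A is the pore area the mass is dissolved in.
√(4πDt) = √(4π × 2.2 × 39) = 32.84 m, so C_max = 170/(0.27 × 15 × 32.84) = 1.28 kg/m³.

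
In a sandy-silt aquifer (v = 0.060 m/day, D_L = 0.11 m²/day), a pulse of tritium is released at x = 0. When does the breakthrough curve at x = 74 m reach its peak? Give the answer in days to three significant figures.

For the 1D instantaneous-source solution, setting ∂C/∂t = 0 at fixed x gives v²t² + 2Dt − x² = 0, so t = (√(D² + v²x²) − D)/v².
√(D² + v²x²) = √(0.11² + 0.060² × 74²) = 4.441; v² = 0.0036.
t = (4.441 − 0.11)/0.0036 = 1200 days (vs. the pure-advection estimate x/v = 1230 d).

1200 days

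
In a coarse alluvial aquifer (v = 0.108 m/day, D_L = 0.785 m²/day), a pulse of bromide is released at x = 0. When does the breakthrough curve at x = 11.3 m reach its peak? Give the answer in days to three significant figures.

57.1 days

For the 1D instantaneous-source solution, setting ∂C/∂t = 0 at fixed x gives v²t² + 2Dt − x² = 0, so t = (√(D² + v²x²) − D)/v².
√(D² + v²x²) = √(0.785² + 0.108² × 11.3²) = 1.451; v² = 0.011664.
t = (1.451 − 0.785)/0.011664 = 57.1 days (vs. the pure-advection estimate x/v = 105 d).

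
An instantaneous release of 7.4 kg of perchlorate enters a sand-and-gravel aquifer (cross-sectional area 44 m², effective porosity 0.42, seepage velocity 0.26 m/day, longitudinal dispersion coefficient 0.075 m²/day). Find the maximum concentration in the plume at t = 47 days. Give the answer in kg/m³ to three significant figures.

0.0602 kg/m³

The peak of an instantaneous 1D plume sits at x = vt; there the Gaussian factor is 1 and C_max = M/(n_e·A·√(4πDt)), where n_e·A is the pore area the mass is dissolved in.
√(4πDt) = √(4π × 0.075 × 47) = 6.656 m, so C_max = 7.4/(0.42 × 44 × 6.656) = 0.0602 kg/m³.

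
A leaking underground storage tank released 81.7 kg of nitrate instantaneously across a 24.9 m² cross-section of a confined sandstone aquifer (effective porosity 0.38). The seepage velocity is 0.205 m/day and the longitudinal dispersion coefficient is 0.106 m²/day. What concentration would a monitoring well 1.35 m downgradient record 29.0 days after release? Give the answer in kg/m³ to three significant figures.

For an instantaneous plane source, C(x,t) = M/(n_e·A·√(4πDt)) · exp(−(x−vt)²/(4Dt)), with n_e·A the pore (flow) area.
Plume center vt = 0.205 × 29.0 = 5.945 m, so the well at 1.35 m is 4.595 m upgradient of the peak.
√(4πDt) = 6.215 m, giving peak height M/(n_e·A·√(4πDt)) = 81.7/(0.38 × 24.9 × 6.215) = 1.389 kg/m³.
(x−vt)²/(4Dt) = (-4.595)²/(4 × 0.106 × 29.0) = 1.717; exp(−1.717) = 0.1796.
C = 1.389 × 0.1796 = 0.249 kg/m³.

0.249 kg/m³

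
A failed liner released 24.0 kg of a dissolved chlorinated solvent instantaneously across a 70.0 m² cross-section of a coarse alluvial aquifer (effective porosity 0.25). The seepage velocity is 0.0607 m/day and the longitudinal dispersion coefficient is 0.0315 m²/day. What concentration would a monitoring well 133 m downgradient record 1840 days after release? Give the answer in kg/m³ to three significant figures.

For an instantaneous plane source, C(x,t) = M/(n_e·A·√(4πDt)) · exp(−(x−vt)²/(4Dt)), with n_e·A the pore (flow) area.
Plume center vt = 0.0607 × 1840 = 111.688 m, so the well at 133 m is 21.312 m downgradient of the peak.
√(4πDt) = 26.99 m, giving peak height M/(n_e·A·√(4πDt)) = 24.0/(0.25 × 70.0 × 26.99) = 0.05081 kg/m³.
(x−vt)²/(4Dt) = (21.312)²/(4 × 0.0315 × 1840) = 1.959; exp(−1.959) = 0.1410.
C = 0.05081 × 0.1410 = 0.00716 kg/m³.

0.00716 kg/m³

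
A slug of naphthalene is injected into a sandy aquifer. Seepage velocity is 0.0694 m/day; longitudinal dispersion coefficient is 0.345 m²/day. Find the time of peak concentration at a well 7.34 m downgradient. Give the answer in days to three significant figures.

56.1 days

For the 1D instantaneous-source solution, setting ∂C/∂t = 0 at fixed x gives v²t² + 2Dt − x² = 0, so t = (√(D² + v²x²) − D)/v².
√(D² + v²x²) = √(0.345² + 0.0694² × 7.34²) = 0.6152; v² = 0.00481636.
t = (0.6152 − 0.345)/0.00481636 = 56.1 days (vs. the pure-advection estimate x/v = 106 d).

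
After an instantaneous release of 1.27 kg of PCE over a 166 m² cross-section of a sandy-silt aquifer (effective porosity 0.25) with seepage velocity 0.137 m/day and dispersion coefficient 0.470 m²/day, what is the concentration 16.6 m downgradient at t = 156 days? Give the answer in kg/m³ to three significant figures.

0.000933 kg/m³

For an instantaneous plane source, C(x,t) = M/(n_e·A·√(4πDt)) · exp(−(x−vt)²/(4Dt)), with n_e·A the pore (flow) area.
Plume center vt = 0.137 × 156 = 21.372 m, so the well at 16.6 m is 4.772 m upgradient of the peak.
√(4πDt) = 30.35 m, giving peak height M/(n_e·A·√(4πDt)) = 1.27/(0.25 × 166 × 30.35) = 0.001008 kg/m³.
(x−vt)²/(4Dt) = (-4.772)²/(4 × 0.470 × 156) = 0.07765; exp(−0.07765) = 0.9253.
C = 0.001008 × 0.9253 = 0.000933 kg/m³.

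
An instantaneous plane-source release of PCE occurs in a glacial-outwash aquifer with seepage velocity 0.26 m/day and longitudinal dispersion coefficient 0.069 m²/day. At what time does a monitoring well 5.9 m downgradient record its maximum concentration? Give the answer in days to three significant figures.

21.7 days

For the 1D instantaneous-source solution, setting ∂C/∂t = 0 at fixed x gives v²t² + 2Dt − x² = 0, so t = (√(D² + v²x²) − D)/v².
√(D² + v²x²) = √(0.069² + 0.26² × 5.9²) = 1.536; v² = 0.0676.
t = (1.536 − 0.069)/0.0676 = 21.7 days (vs. the pure-advection estimate x/v = 22.7 d).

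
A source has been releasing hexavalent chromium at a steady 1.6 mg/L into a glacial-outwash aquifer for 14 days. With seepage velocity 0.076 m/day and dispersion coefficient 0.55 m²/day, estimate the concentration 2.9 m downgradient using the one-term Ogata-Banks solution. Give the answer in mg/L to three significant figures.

0.512 mg/L

For a continuous step input, C/C₀ ≈ ½·erfc((x−vt)/(2√(Dt))).
vt = 0.076 × 14 = 1.064 m and 2√(Dt) = 2√(0.55 × 14) = 5.550 m.
Argument (x−vt)/(2√(Dt)) = (2.9 − 1.064)/5.550 = 0.3308; ½·erfc(0.3308) = 0.3200.
C = 1.6 × 0.3200 = 0.512 mg/L.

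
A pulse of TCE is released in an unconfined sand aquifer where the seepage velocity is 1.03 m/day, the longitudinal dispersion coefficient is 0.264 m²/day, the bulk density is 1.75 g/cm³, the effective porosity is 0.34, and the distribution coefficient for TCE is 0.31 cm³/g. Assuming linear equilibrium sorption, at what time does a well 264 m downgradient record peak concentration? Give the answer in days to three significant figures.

Retardation factor R = 1 + ρ_b·K_d/n = 1 + 1.75 × 0.31/0.34 = 2.596.
Sorption retards both mechanisms: v_R = v/R = 0.3968 m/day, D_R = D/R = 0.1017 m²/day.
Peak time from v_R²t² + 2D_R t − x² = 0: t = (√(D_R² + v_R²x²) − D_R)/v_R².
√(D_R² + v_R²x²) = √(0.1017² + 0.3968² × 264²) = 104.8; v_R² = 0.1575.
t = (104.8 − 0.1017)/0.1575 = 665 days.

665 days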